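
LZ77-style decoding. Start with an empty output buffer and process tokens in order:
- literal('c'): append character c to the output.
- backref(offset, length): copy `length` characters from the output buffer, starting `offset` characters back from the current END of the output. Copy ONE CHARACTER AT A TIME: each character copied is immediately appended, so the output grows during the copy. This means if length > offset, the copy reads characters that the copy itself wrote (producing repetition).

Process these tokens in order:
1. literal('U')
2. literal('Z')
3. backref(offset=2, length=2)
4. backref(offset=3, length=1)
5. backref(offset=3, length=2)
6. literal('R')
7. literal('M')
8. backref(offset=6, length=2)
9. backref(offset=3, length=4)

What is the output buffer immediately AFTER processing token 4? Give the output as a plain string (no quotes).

Token 1: literal('U'). Output: "U"
Token 2: literal('Z'). Output: "UZ"
Token 3: backref(off=2, len=2). Copied 'UZ' from pos 0. Output: "UZUZ"
Token 4: backref(off=3, len=1). Copied 'Z' from pos 1. Output: "UZUZZ"

Answer: UZUZZ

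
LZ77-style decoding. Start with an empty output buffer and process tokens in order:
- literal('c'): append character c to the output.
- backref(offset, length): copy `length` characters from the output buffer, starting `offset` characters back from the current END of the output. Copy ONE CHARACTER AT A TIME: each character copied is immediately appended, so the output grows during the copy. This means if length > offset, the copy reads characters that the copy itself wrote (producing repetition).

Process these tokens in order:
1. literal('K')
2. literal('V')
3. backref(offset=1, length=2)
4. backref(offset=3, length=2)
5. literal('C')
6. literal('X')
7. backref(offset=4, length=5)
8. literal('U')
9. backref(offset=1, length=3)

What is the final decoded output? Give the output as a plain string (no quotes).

Token 1: literal('K'). Output: "K"
Token 2: literal('V'). Output: "KV"
Token 3: backref(off=1, len=2) (overlapping!). Copied 'VV' from pos 1. Output: "KVVV"
Token 4: backref(off=3, len=2). Copied 'VV' from pos 1. Output: "KVVVVV"
Token 5: literal('C'). Output: "KVVVVVC"
Token 6: literal('X'). Output: "KVVVVVCX"
Token 7: backref(off=4, len=5) (overlapping!). Copied 'VVCXV' from pos 4. Output: "KVVVVVCXVVCXV"
Token 8: literal('U'). Output: "KVVVVVCXVVCXVU"
Token 9: backref(off=1, len=3) (overlapping!). Copied 'UUU' from pos 13. Output: "KVVVVVCXVVCXVUUUU"

Answer: KVVVVVCXVVCXVUUUU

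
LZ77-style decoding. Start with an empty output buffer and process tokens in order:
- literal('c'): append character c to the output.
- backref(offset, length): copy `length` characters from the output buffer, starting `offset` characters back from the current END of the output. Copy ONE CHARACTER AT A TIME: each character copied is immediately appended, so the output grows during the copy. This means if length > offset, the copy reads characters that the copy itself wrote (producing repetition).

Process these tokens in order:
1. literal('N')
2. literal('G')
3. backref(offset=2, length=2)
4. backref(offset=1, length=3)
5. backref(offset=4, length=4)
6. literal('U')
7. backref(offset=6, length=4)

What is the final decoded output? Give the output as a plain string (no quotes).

Answer: NGNGGGGGGGGUGGGG

Derivation:
Token 1: literal('N'). Output: "N"
Token 2: literal('G'). Output: "NG"
Token 3: backref(off=2, len=2). Copied 'NG' from pos 0. Output: "NGNG"
Token 4: backref(off=1, len=3) (overlapping!). Copied 'GGG' from pos 3. Output: "NGNGGGG"
Token 5: backref(off=4, len=4). Copied 'GGGG' from pos 3. Output: "NGNGGGGGGGG"
Token 6: literal('U'). Output: "NGNGGGGGGGGU"
Token 7: backref(off=6, len=4). Copied 'GGGG' from pos 6. Output: "NGNGGGGGGGGUGGGG"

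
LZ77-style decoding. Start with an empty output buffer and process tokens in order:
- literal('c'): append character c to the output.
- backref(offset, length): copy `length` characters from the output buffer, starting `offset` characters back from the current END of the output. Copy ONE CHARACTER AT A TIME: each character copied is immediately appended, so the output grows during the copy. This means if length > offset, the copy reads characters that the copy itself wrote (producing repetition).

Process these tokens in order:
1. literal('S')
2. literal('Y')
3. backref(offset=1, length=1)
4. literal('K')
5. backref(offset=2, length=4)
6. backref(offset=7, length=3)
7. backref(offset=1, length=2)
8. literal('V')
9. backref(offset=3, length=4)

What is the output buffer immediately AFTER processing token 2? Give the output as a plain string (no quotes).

Answer: SY

Derivation:
Token 1: literal('S'). Output: "S"
Token 2: literal('Y'). Output: "SY"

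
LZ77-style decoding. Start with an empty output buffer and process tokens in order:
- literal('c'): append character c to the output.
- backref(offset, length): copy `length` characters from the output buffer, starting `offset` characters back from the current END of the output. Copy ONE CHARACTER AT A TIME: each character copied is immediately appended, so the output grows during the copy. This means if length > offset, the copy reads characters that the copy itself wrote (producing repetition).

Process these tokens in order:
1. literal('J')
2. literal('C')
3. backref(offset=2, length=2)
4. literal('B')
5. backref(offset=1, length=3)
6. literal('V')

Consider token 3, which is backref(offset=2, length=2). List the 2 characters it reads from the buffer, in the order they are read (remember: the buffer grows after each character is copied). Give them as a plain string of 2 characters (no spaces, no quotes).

Answer: JC

Derivation:
Token 1: literal('J'). Output: "J"
Token 2: literal('C'). Output: "JC"
Token 3: backref(off=2, len=2). Buffer before: "JC" (len 2)
  byte 1: read out[0]='J', append. Buffer now: "JCJ"
  byte 2: read out[1]='C', append. Buffer now: "JCJC"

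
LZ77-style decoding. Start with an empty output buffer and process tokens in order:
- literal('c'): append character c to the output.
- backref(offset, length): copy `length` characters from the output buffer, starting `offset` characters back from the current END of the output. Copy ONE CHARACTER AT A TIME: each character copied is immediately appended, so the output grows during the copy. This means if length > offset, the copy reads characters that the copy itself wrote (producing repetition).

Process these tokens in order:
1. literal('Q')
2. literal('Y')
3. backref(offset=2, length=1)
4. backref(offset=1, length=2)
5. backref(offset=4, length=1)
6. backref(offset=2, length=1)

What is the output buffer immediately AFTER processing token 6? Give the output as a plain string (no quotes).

Answer: QYQQQYQ

Derivation:
Token 1: literal('Q'). Output: "Q"
Token 2: literal('Y'). Output: "QY"
Token 3: backref(off=2, len=1). Copied 'Q' from pos 0. Output: "QYQ"
Token 4: backref(off=1, len=2) (overlapping!). Copied 'QQ' from pos 2. Output: "QYQQQ"
Token 5: backref(off=4, len=1). Copied 'Y' from pos 1. Output: "QYQQQY"
Token 6: backref(off=2, len=1). Copied 'Q' from pos 4. Output: "QYQQQYQ"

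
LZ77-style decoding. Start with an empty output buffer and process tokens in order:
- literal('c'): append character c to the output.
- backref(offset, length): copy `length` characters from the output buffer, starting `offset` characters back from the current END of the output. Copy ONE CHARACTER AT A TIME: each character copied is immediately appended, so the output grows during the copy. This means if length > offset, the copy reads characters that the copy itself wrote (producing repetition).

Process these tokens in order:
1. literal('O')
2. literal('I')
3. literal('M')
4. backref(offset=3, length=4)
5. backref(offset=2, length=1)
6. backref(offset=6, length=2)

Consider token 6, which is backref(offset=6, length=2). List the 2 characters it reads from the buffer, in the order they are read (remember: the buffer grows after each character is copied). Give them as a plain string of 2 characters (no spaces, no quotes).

Token 1: literal('O'). Output: "O"
Token 2: literal('I'). Output: "OI"
Token 3: literal('M'). Output: "OIM"
Token 4: backref(off=3, len=4) (overlapping!). Copied 'OIMO' from pos 0. Output: "OIMOIMO"
Token 5: backref(off=2, len=1). Copied 'M' from pos 5. Output: "OIMOIMOM"
Token 6: backref(off=6, len=2). Buffer before: "OIMOIMOM" (len 8)
  byte 1: read out[2]='M', append. Buffer now: "OIMOIMOMM"
  byte 2: read out[3]='O', append. Buffer now: "OIMOIMOMMO"

Answer: MO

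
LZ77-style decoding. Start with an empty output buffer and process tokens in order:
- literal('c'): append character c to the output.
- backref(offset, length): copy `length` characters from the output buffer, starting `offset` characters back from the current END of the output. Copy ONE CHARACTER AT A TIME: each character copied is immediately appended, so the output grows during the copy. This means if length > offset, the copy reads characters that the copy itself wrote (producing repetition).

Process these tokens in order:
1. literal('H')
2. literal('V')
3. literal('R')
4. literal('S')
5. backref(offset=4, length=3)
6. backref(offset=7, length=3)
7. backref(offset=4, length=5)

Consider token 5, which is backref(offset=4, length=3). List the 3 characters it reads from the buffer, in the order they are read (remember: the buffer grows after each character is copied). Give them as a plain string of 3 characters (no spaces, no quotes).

Token 1: literal('H'). Output: "H"
Token 2: literal('V'). Output: "HV"
Token 3: literal('R'). Output: "HVR"
Token 4: literal('S'). Output: "HVRS"
Token 5: backref(off=4, len=3). Buffer before: "HVRS" (len 4)
  byte 1: read out[0]='H', append. Buffer now: "HVRSH"
  byte 2: read out[1]='V', append. Buffer now: "HVRSHV"
  byte 3: read out[2]='R', append. Buffer now: "HVRSHVR"

Answer: HVR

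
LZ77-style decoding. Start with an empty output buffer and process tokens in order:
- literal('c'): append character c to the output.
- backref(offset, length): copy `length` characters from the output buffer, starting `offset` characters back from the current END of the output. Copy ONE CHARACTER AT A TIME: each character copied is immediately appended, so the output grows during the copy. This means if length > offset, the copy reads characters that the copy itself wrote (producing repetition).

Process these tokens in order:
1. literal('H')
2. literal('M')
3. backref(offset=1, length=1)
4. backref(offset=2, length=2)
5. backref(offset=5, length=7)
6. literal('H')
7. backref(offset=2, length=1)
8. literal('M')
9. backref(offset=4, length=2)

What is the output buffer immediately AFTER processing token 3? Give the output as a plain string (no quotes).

Answer: HMM

Derivation:
Token 1: literal('H'). Output: "H"
Token 2: literal('M'). Output: "HM"
Token 3: backref(off=1, len=1). Copied 'M' from pos 1. Output: "HMM"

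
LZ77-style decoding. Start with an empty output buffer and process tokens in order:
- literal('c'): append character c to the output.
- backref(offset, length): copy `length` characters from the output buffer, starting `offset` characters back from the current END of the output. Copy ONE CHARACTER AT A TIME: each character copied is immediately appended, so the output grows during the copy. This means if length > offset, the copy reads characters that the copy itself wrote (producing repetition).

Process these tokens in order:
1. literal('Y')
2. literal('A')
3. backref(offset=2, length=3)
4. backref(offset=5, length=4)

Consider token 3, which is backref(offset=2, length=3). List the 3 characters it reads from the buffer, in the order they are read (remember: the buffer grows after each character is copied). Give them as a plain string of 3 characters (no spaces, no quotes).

Token 1: literal('Y'). Output: "Y"
Token 2: literal('A'). Output: "YA"
Token 3: backref(off=2, len=3). Buffer before: "YA" (len 2)
  byte 1: read out[0]='Y', append. Buffer now: "YAY"
  byte 2: read out[1]='A', append. Buffer now: "YAYA"
  byte 3: read out[2]='Y', append. Buffer now: "YAYAY"

Answer: YAY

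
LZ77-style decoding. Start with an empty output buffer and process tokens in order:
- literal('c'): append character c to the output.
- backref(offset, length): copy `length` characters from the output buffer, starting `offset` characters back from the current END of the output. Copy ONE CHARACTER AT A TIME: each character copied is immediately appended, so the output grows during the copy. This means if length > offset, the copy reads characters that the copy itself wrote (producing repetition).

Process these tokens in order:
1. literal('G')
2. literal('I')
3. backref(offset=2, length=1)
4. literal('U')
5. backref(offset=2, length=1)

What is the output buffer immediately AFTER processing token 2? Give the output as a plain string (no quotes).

Token 1: literal('G'). Output: "G"
Token 2: literal('I'). Output: "GI"

Answer: GI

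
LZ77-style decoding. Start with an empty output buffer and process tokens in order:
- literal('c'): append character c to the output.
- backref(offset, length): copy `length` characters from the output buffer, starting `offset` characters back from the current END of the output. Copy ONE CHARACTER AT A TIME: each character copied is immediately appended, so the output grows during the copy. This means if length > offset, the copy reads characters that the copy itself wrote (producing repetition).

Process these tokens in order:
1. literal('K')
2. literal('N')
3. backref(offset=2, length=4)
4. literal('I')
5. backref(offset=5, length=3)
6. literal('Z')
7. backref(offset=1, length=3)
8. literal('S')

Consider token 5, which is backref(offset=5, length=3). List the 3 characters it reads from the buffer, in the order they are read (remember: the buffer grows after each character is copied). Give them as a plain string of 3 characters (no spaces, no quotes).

Token 1: literal('K'). Output: "K"
Token 2: literal('N'). Output: "KN"
Token 3: backref(off=2, len=4) (overlapping!). Copied 'KNKN' from pos 0. Output: "KNKNKN"
Token 4: literal('I'). Output: "KNKNKNI"
Token 5: backref(off=5, len=3). Buffer before: "KNKNKNI" (len 7)
  byte 1: read out[2]='K', append. Buffer now: "KNKNKNIK"
  byte 2: read out[3]='N', append. Buffer now: "KNKNKNIKN"
  byte 3: read out[4]='K', append. Buffer now: "KNKNKNIKNK"

Answer: KNK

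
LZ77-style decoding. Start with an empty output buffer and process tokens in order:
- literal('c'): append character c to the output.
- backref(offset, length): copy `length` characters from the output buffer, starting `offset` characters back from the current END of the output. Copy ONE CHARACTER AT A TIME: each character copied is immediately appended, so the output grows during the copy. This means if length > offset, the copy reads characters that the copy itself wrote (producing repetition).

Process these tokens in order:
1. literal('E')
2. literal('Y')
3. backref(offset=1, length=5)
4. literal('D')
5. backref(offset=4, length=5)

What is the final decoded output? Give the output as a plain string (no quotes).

Answer: EYYYYYYDYYYDY

Derivation:
Token 1: literal('E'). Output: "E"
Token 2: literal('Y'). Output: "EY"
Token 3: backref(off=1, len=5) (overlapping!). Copied 'YYYYY' from pos 1. Output: "EYYYYYY"
Token 4: literal('D'). Output: "EYYYYYYD"
Token 5: backref(off=4, len=5) (overlapping!). Copied 'YYYDY' from pos 4. Output: "EYYYYYYDYYYDY"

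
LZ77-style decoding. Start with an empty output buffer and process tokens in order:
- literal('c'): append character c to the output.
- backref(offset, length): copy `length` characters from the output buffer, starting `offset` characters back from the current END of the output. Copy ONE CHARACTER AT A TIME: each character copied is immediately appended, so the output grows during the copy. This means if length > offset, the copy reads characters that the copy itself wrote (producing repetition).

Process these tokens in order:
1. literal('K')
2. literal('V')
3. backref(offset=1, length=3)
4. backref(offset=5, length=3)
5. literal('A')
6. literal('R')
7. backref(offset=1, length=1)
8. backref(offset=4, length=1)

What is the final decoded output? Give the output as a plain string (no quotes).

Token 1: literal('K'). Output: "K"
Token 2: literal('V'). Output: "KV"
Token 3: backref(off=1, len=3) (overlapping!). Copied 'VVV' from pos 1. Output: "KVVVV"
Token 4: backref(off=5, len=3). Copied 'KVV' from pos 0. Output: "KVVVVKVV"
Token 5: literal('A'). Output: "KVVVVKVVA"
Token 6: literal('R'). Output: "KVVVVKVVAR"
Token 7: backref(off=1, len=1). Copied 'R' from pos 9. Output: "KVVVVKVVARR"
Token 8: backref(off=4, len=1). Copied 'V' from pos 7. Output: "KVVVVKVVARRV"

Answer: KVVVVKVVARRV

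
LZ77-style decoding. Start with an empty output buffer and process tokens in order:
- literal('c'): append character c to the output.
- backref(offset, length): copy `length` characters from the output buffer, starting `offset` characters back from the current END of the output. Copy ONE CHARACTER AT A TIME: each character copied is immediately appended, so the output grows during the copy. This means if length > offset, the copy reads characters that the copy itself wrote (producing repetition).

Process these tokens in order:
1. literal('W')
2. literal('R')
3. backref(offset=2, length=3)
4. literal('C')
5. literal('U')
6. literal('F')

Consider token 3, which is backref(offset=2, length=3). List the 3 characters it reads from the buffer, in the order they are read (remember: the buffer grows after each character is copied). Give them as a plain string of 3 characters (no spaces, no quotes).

Token 1: literal('W'). Output: "W"
Token 2: literal('R'). Output: "WR"
Token 3: backref(off=2, len=3). Buffer before: "WR" (len 2)
  byte 1: read out[0]='W', append. Buffer now: "WRW"
  byte 2: read out[1]='R', append. Buffer now: "WRWR"
  byte 3: read out[2]='W', append. Buffer now: "WRWRW"

Answer: WRW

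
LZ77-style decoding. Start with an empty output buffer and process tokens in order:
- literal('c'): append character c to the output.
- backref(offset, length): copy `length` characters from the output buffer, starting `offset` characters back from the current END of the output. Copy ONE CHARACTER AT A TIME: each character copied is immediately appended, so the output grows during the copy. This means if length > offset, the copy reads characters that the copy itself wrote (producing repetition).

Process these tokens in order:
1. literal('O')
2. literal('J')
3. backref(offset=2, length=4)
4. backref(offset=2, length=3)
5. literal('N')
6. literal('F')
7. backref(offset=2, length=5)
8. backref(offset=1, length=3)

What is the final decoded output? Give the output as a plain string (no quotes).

Token 1: literal('O'). Output: "O"
Token 2: literal('J'). Output: "OJ"
Token 3: backref(off=2, len=4) (overlapping!). Copied 'OJOJ' from pos 0. Output: "OJOJOJ"
Token 4: backref(off=2, len=3) (overlapping!). Copied 'OJO' from pos 4. Output: "OJOJOJOJO"
Token 5: literal('N'). Output: "OJOJOJOJON"
Token 6: literal('F'). Output: "OJOJOJOJONF"
Token 7: backref(off=2, len=5) (overlapping!). Copied 'NFNFN' from pos 9. Output: "OJOJOJOJONFNFNFN"
Token 8: backref(off=1, len=3) (overlapping!). Copied 'NNN' from pos 15. Output: "OJOJOJOJONFNFNFNNNN"

Answer: OJOJOJOJONFNFNFNNNN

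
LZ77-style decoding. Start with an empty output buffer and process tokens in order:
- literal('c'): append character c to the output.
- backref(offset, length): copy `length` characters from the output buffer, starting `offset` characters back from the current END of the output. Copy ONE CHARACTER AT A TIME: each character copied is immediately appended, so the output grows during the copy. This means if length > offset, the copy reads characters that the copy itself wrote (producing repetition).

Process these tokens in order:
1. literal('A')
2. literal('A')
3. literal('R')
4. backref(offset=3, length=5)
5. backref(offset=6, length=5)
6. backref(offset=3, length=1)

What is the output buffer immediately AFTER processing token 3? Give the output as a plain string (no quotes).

Answer: AAR

Derivation:
Token 1: literal('A'). Output: "A"
Token 2: literal('A'). Output: "AA"
Token 3: literal('R'). Output: "AAR"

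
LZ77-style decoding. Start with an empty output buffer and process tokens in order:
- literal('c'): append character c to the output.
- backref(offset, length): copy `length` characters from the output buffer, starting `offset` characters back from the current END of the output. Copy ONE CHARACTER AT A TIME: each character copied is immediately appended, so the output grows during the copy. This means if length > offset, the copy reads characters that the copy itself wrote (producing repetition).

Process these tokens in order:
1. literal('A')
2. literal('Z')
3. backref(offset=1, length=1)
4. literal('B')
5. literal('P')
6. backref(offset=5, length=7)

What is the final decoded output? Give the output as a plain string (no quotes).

Answer: AZZBPAZZBPAZ

Derivation:
Token 1: literal('A'). Output: "A"
Token 2: literal('Z'). Output: "AZ"
Token 3: backref(off=1, len=1). Copied 'Z' from pos 1. Output: "AZZ"
Token 4: literal('B'). Output: "AZZB"
Token 5: literal('P'). Output: "AZZBP"
Token 6: backref(off=5, len=7) (overlapping!). Copied 'AZZBPAZ' from pos 0. Output: "AZZBPAZZBPAZ"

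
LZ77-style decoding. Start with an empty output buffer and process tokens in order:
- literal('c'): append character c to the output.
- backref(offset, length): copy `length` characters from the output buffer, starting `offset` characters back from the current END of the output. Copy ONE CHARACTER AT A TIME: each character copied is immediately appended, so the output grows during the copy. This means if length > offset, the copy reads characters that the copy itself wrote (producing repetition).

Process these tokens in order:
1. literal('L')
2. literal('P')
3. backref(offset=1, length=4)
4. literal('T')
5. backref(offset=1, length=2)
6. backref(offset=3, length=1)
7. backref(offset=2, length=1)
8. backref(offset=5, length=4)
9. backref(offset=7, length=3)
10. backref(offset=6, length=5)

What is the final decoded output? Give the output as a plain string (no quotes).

Answer: LPPPPPTTTTTTTTTTTTTTTTT

Derivation:
Token 1: literal('L'). Output: "L"
Token 2: literal('P'). Output: "LP"
Token 3: backref(off=1, len=4) (overlapping!). Copied 'PPPP' from pos 1. Output: "LPPPPP"
Token 4: literal('T'). Output: "LPPPPPT"
Token 5: backref(off=1, len=2) (overlapping!). Copied 'TT' from pos 6. Output: "LPPPPPTTT"
Token 6: backref(off=3, len=1). Copied 'T' from pos 6. Output: "LPPPPPTTTT"
Token 7: backref(off=2, len=1). Copied 'T' from pos 8. Output: "LPPPPPTTTTT"
Token 8: backref(off=5, len=4). Copied 'TTTT' from pos 6. Output: "LPPPPPTTTTTTTTT"
Token 9: backref(off=7, len=3). Copied 'TTT' from pos 8. Output: "LPPPPPTTTTTTTTTTTT"
Token 10: backref(off=6, len=5). Copied 'TTTTT' from pos 12. Output: "LPPPPPTTTTTTTTTTTTTTTTT"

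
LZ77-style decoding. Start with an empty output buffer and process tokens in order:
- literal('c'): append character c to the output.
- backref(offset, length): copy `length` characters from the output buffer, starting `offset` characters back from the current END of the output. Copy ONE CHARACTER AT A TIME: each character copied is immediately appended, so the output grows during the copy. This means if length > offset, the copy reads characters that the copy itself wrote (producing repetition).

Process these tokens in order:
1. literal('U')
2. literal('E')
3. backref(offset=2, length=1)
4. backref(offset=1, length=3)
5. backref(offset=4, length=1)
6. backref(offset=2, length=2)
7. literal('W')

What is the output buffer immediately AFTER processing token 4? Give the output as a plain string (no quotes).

Token 1: literal('U'). Output: "U"
Token 2: literal('E'). Output: "UE"
Token 3: backref(off=2, len=1). Copied 'U' from pos 0. Output: "UEU"
Token 4: backref(off=1, len=3) (overlapping!). Copied 'UUU' from pos 2. Output: "UEUUUU"

Answer: UEUUUU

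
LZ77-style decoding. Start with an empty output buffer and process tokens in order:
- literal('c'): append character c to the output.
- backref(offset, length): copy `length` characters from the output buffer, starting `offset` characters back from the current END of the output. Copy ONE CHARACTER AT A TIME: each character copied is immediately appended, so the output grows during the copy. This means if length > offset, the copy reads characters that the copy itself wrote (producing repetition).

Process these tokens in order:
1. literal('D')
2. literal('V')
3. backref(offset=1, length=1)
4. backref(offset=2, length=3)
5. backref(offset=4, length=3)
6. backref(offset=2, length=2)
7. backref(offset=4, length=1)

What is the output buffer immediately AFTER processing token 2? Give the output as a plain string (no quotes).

Answer: DV

Derivation:
Token 1: literal('D'). Output: "D"
Token 2: literal('V'). Output: "DV"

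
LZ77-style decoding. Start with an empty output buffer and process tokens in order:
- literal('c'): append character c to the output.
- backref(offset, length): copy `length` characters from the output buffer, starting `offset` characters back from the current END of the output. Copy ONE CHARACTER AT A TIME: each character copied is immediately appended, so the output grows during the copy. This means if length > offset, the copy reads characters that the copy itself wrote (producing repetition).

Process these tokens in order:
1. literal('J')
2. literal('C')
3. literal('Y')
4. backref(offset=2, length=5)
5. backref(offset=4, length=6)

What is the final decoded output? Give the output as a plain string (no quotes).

Answer: JCYCYCYCYCYCYC

Derivation:
Token 1: literal('J'). Output: "J"
Token 2: literal('C'). Output: "JC"
Token 3: literal('Y'). Output: "JCY"
Token 4: backref(off=2, len=5) (overlapping!). Copied 'CYCYC' from pos 1. Output: "JCYCYCYC"
Token 5: backref(off=4, len=6) (overlapping!). Copied 'YCYCYC' from pos 4. Output: "JCYCYCYCYCYCYC"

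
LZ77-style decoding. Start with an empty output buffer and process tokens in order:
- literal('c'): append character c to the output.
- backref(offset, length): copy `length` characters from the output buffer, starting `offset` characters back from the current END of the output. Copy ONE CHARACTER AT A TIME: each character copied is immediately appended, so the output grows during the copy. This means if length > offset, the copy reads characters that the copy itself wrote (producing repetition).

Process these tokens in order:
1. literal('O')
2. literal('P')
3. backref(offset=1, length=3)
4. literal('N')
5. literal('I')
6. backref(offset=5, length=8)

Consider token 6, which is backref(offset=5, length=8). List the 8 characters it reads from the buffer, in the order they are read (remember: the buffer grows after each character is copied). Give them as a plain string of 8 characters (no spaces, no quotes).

Token 1: literal('O'). Output: "O"
Token 2: literal('P'). Output: "OP"
Token 3: backref(off=1, len=3) (overlapping!). Copied 'PPP' from pos 1. Output: "OPPPP"
Token 4: literal('N'). Output: "OPPPPN"
Token 5: literal('I'). Output: "OPPPPNI"
Token 6: backref(off=5, len=8). Buffer before: "OPPPPNI" (len 7)
  byte 1: read out[2]='P', append. Buffer now: "OPPPPNIP"
  byte 2: read out[3]='P', append. Buffer now: "OPPPPNIPP"
  byte 3: read out[4]='P', append. Buffer now: "OPPPPNIPPP"
  byte 4: read out[5]='N', append. Buffer now: "OPPPPNIPPPN"
  byte 5: read out[6]='I', append. Buffer now: "OPPPPNIPPPNI"
  byte 6: read out[7]='P', append. Buffer now: "OPPPPNIPPPNIP"
  byte 7: read out[8]='P', append. Buffer now: "OPPPPNIPPPNIPP"
  byte 8: read out[9]='P', append. Buffer now: "OPPPPNIPPPNIPPP"

Answer: PPPNIPPP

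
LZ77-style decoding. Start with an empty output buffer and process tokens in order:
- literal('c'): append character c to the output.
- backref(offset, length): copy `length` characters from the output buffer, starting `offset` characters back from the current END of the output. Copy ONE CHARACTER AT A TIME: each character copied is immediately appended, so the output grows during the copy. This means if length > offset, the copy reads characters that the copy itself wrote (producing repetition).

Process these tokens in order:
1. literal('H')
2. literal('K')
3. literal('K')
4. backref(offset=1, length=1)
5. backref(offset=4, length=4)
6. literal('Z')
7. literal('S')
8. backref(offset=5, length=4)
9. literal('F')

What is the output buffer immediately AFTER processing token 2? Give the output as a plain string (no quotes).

Token 1: literal('H'). Output: "H"
Token 2: literal('K'). Output: "HK"

Answer: HK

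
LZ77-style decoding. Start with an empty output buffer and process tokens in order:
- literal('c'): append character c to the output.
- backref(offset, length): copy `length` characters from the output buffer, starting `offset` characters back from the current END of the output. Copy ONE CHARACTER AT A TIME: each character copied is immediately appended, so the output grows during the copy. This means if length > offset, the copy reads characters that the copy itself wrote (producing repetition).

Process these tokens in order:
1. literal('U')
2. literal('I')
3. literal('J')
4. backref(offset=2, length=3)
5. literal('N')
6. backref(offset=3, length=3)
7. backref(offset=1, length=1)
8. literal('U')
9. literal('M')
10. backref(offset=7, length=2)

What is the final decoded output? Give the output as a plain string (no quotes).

Token 1: literal('U'). Output: "U"
Token 2: literal('I'). Output: "UI"
Token 3: literal('J'). Output: "UIJ"
Token 4: backref(off=2, len=3) (overlapping!). Copied 'IJI' from pos 1. Output: "UIJIJI"
Token 5: literal('N'). Output: "UIJIJIN"
Token 6: backref(off=3, len=3). Copied 'JIN' from pos 4. Output: "UIJIJINJIN"
Token 7: backref(off=1, len=1). Copied 'N' from pos 9. Output: "UIJIJINJINN"
Token 8: literal('U'). Output: "UIJIJINJINNU"
Token 9: literal('M'). Output: "UIJIJINJINNUM"
Token 10: backref(off=7, len=2). Copied 'NJ' from pos 6. Output: "UIJIJINJINNUMNJ"

Answer: UIJIJINJINNUMNJ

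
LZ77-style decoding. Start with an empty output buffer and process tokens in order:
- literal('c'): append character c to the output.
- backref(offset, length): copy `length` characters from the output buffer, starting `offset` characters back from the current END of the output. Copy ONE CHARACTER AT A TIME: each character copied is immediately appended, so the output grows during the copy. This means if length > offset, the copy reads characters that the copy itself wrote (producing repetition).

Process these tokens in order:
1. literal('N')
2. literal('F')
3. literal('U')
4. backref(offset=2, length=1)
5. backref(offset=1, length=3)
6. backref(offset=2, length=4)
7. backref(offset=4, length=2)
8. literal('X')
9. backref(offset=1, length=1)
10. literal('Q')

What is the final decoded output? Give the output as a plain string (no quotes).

Token 1: literal('N'). Output: "N"
Token 2: literal('F'). Output: "NF"
Token 3: literal('U'). Output: "NFU"
Token 4: backref(off=2, len=1). Copied 'F' from pos 1. Output: "NFUF"
Token 5: backref(off=1, len=3) (overlapping!). Copied 'FFF' from pos 3. Output: "NFUFFFF"
Token 6: backref(off=2, len=4) (overlapping!). Copied 'FFFF' from pos 5. Output: "NFUFFFFFFFF"
Token 7: backref(off=4, len=2). Copied 'FF' from pos 7. Output: "NFUFFFFFFFFFF"
Token 8: literal('X'). Output: "NFUFFFFFFFFFFX"
Token 9: backref(off=1, len=1). Copied 'X' from pos 13. Output: "NFUFFFFFFFFFFXX"
Token 10: literal('Q'). Output: "NFUFFFFFFFFFFXXQ"

Answer: NFUFFFFFFFFFFXXQ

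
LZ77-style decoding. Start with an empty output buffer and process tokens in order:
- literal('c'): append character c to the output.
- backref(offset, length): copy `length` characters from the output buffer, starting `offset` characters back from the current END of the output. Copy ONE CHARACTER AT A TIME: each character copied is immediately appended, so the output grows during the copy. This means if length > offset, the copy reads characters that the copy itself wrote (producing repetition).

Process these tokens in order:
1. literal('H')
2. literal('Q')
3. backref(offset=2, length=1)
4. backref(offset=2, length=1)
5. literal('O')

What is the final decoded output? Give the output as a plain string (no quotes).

Token 1: literal('H'). Output: "H"
Token 2: literal('Q'). Output: "HQ"
Token 3: backref(off=2, len=1). Copied 'H' from pos 0. Output: "HQH"
Token 4: backref(off=2, len=1). Copied 'Q' from pos 1. Output: "HQHQ"
Token 5: literal('O'). Output: "HQHQO"

Answer: HQHQO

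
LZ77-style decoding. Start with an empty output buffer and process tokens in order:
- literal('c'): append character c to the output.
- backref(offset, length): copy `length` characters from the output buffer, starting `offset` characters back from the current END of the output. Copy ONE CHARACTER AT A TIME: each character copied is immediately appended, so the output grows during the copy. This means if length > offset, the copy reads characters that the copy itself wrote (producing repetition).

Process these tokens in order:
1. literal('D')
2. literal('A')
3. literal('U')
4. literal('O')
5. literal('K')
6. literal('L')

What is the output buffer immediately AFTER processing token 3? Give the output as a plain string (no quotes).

Token 1: literal('D'). Output: "D"
Token 2: literal('A'). Output: "DA"
Token 3: literal('U'). Output: "DAU"

Answer: DAU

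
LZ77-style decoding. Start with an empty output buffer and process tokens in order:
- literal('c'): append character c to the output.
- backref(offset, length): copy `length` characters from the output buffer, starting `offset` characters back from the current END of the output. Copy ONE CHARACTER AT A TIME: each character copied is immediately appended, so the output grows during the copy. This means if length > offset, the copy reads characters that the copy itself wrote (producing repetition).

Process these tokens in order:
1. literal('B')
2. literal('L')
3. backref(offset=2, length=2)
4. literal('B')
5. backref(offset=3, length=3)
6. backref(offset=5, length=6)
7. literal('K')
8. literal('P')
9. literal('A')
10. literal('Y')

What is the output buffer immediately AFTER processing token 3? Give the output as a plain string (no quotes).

Answer: BLBL

Derivation:
Token 1: literal('B'). Output: "B"
Token 2: literal('L'). Output: "BL"
Token 3: backref(off=2, len=2). Copied 'BL' from pos 0. Output: "BLBL"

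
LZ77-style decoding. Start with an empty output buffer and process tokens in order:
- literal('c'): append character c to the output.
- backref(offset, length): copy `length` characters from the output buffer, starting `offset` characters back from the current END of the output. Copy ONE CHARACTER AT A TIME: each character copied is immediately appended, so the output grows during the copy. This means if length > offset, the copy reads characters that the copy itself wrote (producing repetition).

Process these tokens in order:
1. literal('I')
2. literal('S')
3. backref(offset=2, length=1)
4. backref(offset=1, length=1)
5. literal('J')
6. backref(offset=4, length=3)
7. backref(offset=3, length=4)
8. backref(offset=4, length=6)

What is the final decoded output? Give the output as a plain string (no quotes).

Token 1: literal('I'). Output: "I"
Token 2: literal('S'). Output: "IS"
Token 3: backref(off=2, len=1). Copied 'I' from pos 0. Output: "ISI"
Token 4: backref(off=1, len=1). Copied 'I' from pos 2. Output: "ISII"
Token 5: literal('J'). Output: "ISIIJ"
Token 6: backref(off=4, len=3). Copied 'SII' from pos 1. Output: "ISIIJSII"
Token 7: backref(off=3, len=4) (overlapping!). Copied 'SIIS' from pos 5. Output: "ISIIJSIISIIS"
Token 8: backref(off=4, len=6) (overlapping!). Copied 'SIISSI' from pos 8. Output: "ISIIJSIISIISSIISSI"

Answer: ISIIJSIISIISSIISSI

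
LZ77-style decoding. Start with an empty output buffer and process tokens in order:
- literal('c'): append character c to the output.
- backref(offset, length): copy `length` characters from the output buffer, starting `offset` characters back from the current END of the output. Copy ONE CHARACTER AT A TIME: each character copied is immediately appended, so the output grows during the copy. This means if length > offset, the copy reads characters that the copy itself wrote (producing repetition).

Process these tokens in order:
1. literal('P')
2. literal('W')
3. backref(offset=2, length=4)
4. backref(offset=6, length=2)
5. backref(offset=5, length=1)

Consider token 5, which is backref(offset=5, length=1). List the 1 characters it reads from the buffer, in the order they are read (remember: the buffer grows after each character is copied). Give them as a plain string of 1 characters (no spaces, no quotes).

Answer: W

Derivation:
Token 1: literal('P'). Output: "P"
Token 2: literal('W'). Output: "PW"
Token 3: backref(off=2, len=4) (overlapping!). Copied 'PWPW' from pos 0. Output: "PWPWPW"
Token 4: backref(off=6, len=2). Copied 'PW' from pos 0. Output: "PWPWPWPW"
Token 5: backref(off=5, len=1). Buffer before: "PWPWPWPW" (len 8)
  byte 1: read out[3]='W', append. Buffer now: "PWPWPWPWW"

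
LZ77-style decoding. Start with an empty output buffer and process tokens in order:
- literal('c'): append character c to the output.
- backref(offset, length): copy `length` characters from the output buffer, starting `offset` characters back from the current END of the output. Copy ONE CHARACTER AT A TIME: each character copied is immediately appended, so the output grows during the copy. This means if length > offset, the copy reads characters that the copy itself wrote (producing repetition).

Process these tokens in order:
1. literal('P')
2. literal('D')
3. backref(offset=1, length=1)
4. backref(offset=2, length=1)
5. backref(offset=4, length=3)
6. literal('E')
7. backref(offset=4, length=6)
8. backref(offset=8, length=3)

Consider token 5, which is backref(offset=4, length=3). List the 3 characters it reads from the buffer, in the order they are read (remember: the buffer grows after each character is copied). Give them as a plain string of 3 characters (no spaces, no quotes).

Answer: PDD

Derivation:
Token 1: literal('P'). Output: "P"
Token 2: literal('D'). Output: "PD"
Token 3: backref(off=1, len=1). Copied 'D' from pos 1. Output: "PDD"
Token 4: backref(off=2, len=1). Copied 'D' from pos 1. Output: "PDDD"
Token 5: backref(off=4, len=3). Buffer before: "PDDD" (len 4)
  byte 1: read out[0]='P', append. Buffer now: "PDDDP"
  byte 2: read out[1]='D', append. Buffer now: "PDDDPD"
  byte 3: read out[2]='D', append. Buffer now: "PDDDPDD"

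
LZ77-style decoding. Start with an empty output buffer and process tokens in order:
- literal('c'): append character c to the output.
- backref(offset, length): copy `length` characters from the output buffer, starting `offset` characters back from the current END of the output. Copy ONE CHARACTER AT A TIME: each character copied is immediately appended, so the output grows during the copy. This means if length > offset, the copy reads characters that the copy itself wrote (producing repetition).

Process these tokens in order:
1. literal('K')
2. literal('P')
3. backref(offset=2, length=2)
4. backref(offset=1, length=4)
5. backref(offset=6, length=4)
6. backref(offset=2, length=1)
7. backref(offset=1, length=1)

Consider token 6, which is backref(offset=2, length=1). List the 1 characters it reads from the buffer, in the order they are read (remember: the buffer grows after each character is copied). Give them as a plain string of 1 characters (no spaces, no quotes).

Answer: P

Derivation:
Token 1: literal('K'). Output: "K"
Token 2: literal('P'). Output: "KP"
Token 3: backref(off=2, len=2). Copied 'KP' from pos 0. Output: "KPKP"
Token 4: backref(off=1, len=4) (overlapping!). Copied 'PPPP' from pos 3. Output: "KPKPPPPP"
Token 5: backref(off=6, len=4). Copied 'KPPP' from pos 2. Output: "KPKPPPPPKPPP"
Token 6: backref(off=2, len=1). Buffer before: "KPKPPPPPKPPP" (len 12)
  byte 1: read out[10]='P', append. Buffer now: "KPKPPPPPKPPPP"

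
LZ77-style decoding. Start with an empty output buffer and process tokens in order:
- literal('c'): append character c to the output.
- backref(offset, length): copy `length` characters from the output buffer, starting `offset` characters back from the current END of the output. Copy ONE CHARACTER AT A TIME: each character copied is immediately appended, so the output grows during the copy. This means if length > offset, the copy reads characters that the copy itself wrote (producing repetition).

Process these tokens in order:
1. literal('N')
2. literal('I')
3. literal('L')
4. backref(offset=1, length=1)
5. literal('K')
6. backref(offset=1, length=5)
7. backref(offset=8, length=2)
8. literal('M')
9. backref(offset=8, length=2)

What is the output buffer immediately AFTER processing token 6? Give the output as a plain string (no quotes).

Answer: NILLKKKKKK

Derivation:
Token 1: literal('N'). Output: "N"
Token 2: literal('I'). Output: "NI"
Token 3: literal('L'). Output: "NIL"
Token 4: backref(off=1, len=1). Copied 'L' from pos 2. Output: "NILL"
Token 5: literal('K'). Output: "NILLK"
Token 6: backref(off=1, len=5) (overlapping!). Copied 'KKKKK' from pos 4. Output: "NILLKKKKKK"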